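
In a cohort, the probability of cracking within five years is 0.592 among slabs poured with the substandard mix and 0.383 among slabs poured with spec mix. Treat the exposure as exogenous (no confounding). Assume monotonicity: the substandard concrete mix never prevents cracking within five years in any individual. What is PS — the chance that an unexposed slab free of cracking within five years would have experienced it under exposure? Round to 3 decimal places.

PS ≈ 0.339

Let p₁ = 0.592, p₀ = 0.383.
Under exogeneity and monotonicity, PS = (p₁ − p₀) / (1 − p₀).
PS = (0.592 − 0.383) / (1 − 0.383) = 0.209 / 0.617 ≈ 0.3387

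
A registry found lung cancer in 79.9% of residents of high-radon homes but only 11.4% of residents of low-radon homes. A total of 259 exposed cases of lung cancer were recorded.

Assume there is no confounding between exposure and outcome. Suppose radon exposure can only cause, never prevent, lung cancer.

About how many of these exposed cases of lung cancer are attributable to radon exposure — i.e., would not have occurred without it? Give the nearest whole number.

p₁ = 0.799, p₀ = 0.114.
PN = (p₁ − p₀)/p₁ = (0.799 − 0.114) / 0.799 ≈ 0.85732.
Attributable cases ≈ PN × (exposed cases) = 0.85732 × 259 ≈ 222.05.

about 222 cases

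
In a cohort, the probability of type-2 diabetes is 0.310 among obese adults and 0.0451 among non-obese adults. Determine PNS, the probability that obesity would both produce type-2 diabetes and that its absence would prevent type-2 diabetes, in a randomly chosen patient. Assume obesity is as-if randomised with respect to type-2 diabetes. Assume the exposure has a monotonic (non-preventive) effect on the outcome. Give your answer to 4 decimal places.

Let p₁ = 0.31, p₀ = 0.0451.
Under exogeneity and monotonicity, PNS = p₁ − p₀.
PNS = 0.31 − 0.0451 = 0.2649

PNS ≈ 0.2649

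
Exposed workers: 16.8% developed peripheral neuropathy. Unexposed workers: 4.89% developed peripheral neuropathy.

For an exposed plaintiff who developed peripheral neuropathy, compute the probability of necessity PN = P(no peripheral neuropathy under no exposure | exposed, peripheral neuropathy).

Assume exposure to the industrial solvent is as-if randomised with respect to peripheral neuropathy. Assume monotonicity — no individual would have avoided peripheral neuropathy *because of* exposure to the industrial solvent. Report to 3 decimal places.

p₁ = 0.168, p₀ = 0.0489.
Under exogeneity and monotonicity, PN = (p₁ − p₀) / p₁.
PN = (0.168 − 0.0489) / 0.168 = 0.1191 / 0.168 ≈ 0.7089

PN ≈ 0.709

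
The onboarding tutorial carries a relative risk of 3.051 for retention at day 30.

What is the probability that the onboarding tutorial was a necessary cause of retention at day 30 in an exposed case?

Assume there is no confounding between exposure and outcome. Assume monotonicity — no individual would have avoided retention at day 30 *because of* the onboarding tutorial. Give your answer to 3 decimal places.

PN ≈ 0.672

Under exogeneity and monotonicity, PN = (RR − 1) / RR = 1 − 1/RR.
PN = (3.051 − 1) / 3.051 = 2.051 / 3.051 ≈ 0.6722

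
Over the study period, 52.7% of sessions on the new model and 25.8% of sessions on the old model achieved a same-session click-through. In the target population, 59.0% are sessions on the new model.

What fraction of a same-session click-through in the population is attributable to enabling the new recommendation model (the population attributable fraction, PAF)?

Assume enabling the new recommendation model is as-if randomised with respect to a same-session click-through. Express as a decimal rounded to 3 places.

p₁ = 0.527, p₀ = 0.258.
Overall risk P(Y=1) = π·p₁ + (1−π)·p₀ = 0.59×0.527 + 0.41×0.258 = 0.41671.
Under exogeneity, PAF = [P(Y=1) − p₀] / P(Y=1).
PAF = (0.41671 − 0.258) / 0.41671 ≈ 0.3809

PAF ≈ 0.381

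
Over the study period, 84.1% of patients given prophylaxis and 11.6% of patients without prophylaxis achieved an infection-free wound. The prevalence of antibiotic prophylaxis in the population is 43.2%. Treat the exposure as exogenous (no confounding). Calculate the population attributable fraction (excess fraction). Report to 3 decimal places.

PAF ≈ 0.730

p₁ = 0.841, p₀ = 0.116.
Overall risk P(Y=1) = π·p₁ + (1−π)·p₀ = 0.432×0.841 + 0.568×0.116 = 0.4292.
Under exogeneity, PAF = [P(Y=1) − p₀] / P(Y=1).
PAF = (0.4292 − 0.116) / 0.4292 ≈ 0.7297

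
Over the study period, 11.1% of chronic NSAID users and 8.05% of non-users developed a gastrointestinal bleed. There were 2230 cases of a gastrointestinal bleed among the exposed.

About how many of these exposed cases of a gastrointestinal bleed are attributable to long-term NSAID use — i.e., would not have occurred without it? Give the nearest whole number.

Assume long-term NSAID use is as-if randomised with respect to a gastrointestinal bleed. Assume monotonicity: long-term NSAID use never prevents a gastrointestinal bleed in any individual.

about 613 cases

p₁ = 0.111, p₀ = 0.0805.
PN = (p₁ − p₀)/p₁ = (0.111 − 0.0805) / 0.111 ≈ 0.27477.
Attributable cases ≈ PN × (exposed cases) = 0.27477 × 2230 ≈ 612.75.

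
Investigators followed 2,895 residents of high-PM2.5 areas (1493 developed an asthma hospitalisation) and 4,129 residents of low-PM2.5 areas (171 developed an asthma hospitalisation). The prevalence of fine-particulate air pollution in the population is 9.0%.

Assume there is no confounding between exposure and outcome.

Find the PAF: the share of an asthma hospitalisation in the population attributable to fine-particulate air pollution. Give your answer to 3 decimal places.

PAF ≈ 0.508

p₁ = P(outcome | exposed) = 1493/2895 = 0.51572
p₀ = P(outcome | unexposed) = 171/4129 = 0.041414
Overall risk P(Y=1) = π·p₁ + (1−π)·p₀ = 0.09×0.51572 + 0.91×0.041414 = 0.084102.
Under exogeneity, PAF = [P(Y=1) − p₀] / P(Y=1).
PAF = (0.084102 − 0.041414) / 0.084102 ≈ 0.5076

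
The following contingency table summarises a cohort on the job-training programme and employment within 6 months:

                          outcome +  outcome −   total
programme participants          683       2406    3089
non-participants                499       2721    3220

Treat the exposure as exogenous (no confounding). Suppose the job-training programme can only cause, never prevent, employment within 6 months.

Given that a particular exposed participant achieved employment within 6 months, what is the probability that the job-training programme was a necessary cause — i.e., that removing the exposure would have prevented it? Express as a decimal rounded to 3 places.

PN ≈ 0.299

p₁ = P(outcome | exposed) = 683/3089 = 0.22111
p₀ = P(outcome | unexposed) = 499/3220 = 0.15497
Under exogeneity and monotonicity, PN = (p₁ − p₀)/p₁.
PN = (0.22111 − 0.15497) / 0.22111 ≈ 0.2991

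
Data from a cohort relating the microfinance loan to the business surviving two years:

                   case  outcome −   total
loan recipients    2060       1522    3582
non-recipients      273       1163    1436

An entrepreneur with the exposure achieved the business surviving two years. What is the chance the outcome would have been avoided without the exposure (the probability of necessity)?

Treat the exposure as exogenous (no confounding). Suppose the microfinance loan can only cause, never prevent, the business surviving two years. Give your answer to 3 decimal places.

p₁ = P(outcome | exposed) = 2060/3582 = 0.5751
p₀ = P(outcome | unexposed) = 273/1436 = 0.19011
Under exogeneity and monotonicity, PN = (p₁ − p₀) / p₁.
PN = (0.5751 − 0.19011) / 0.5751 = 0.38499 / 0.5751 ≈ 0.6694

PN ≈ 0.669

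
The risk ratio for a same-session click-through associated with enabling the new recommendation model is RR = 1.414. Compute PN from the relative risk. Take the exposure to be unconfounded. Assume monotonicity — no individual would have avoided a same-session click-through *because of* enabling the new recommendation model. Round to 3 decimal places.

Under exogeneity and monotonicity, PN = (RR − 1) / RR = 1 − 1/RR.
PN = (1.414 − 1) / 1.414 = 0.414 / 1.414 ≈ 0.2928

PN ≈ 0.293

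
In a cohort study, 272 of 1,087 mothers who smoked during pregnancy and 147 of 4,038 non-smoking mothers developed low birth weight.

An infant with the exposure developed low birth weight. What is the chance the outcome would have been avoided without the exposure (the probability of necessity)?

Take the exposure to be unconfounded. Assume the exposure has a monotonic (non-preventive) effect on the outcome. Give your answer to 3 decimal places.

p₁ = P(outcome | exposed) = 272/1087 = 0.25023
p₀ = P(outcome | unexposed) = 147/4038 = 0.036404
Under exogeneity and monotonicity, PN = (p₁ − p₀) / p₁.
PN = (0.25023 − 0.036404) / 0.25023 = 0.21383 / 0.25023 ≈ 0.8545

PN ≈ 0.855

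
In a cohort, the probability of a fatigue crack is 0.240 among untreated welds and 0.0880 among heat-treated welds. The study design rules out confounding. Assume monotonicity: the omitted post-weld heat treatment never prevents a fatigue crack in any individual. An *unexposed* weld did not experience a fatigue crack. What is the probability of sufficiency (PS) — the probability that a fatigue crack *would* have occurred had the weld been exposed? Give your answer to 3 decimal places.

Let p₁ = 0.24, p₀ = 0.088.
Under exogeneity and monotonicity, PS = (p₁ − p₀) / (1 − p₀).
PS = (0.24 − 0.088) / (1 − 0.088) = 0.152 / 0.912 ≈ 0.1667

PS ≈ 0.167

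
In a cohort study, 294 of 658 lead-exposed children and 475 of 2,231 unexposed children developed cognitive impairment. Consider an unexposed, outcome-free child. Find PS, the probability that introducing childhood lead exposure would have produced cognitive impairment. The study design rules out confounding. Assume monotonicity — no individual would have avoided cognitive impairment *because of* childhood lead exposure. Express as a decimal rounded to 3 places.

p₁ = P(outcome | exposed) = 294/658 = 0.44681
p₀ = P(outcome | unexposed) = 475/2231 = 0.21291
Under exogeneity and monotonicity, PS = (p₁ − p₀) / (1 − p₀).
PS = (0.44681 − 0.21291) / (1 − 0.21291) = 0.2339 / 0.78709 ≈ 0.2972

PS ≈ 0.297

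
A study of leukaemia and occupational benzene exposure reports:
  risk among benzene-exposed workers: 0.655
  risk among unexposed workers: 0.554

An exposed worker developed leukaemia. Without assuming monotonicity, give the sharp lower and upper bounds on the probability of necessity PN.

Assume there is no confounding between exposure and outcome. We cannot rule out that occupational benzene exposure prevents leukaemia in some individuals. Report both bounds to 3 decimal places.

Let p₁ = 0.655, p₀ = 0.554.
Under exogeneity alone the bounds on PN are max{0,(p₁−p₀)/p₁} ≤ PN ≤ min{1,(1−p₀)/p₁}.
  lower = (p₁ − p₀)/p₁ = 0.101 / 0.655 ≈ 0.1542
  upper = min{1, (1 − p₀)/p₁} = 0.446 / 0.655 ≈ 0.6809

0.154 ≤ PN ≤ 0.681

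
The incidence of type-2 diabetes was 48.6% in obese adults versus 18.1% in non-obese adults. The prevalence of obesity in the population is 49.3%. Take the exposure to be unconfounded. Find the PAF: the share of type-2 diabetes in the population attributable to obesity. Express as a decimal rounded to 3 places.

PAF ≈ 0.454

p₁ = 0.486, p₀ = 0.181.
Overall risk P(Y=1) = π·p₁ + (1−π)·p₀ = 0.493×0.486 + 0.507×0.181 = 0.33137.
Under exogeneity, PAF = [P(Y=1) − p₀] / P(Y=1).
PAF = (0.33137 − 0.181) / 0.33137 ≈ 0.4538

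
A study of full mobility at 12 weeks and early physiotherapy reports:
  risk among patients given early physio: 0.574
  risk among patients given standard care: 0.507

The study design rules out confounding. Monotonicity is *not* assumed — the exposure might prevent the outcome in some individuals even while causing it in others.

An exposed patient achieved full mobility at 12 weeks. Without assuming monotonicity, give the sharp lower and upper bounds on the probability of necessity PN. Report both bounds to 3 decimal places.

0.117 ≤ PN ≤ 0.859

Let p₁ = 0.574, p₀ = 0.507.
Under exogeneity alone the bounds on PN are max{0,(p₁−p₀)/p₁} ≤ PN ≤ min{1,(1−p₀)/p₁}.
  lower = (p₁ − p₀)/p₁ = 0.067 / 0.574 ≈ 0.1167
  upper = min{1, (1 − p₀)/p₁} = 0.493 / 0.574 ≈ 0.8589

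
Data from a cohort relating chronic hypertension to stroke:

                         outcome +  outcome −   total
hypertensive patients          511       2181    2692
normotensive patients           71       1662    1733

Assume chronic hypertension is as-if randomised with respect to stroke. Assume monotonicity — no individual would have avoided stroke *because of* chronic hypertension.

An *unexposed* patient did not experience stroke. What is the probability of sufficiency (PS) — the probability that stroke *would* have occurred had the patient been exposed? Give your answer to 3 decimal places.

p₁ = P(outcome | exposed) = 511/2692 = 0.18982
p₀ = P(outcome | unexposed) = 71/1733 = 0.040969
Under exogeneity and monotonicity, PS = (p₁ − p₀)/(1 − p₀).
PS = (0.18982 − 0.040969) / 0.95903 ≈ 0.1552

PS ≈ 0.155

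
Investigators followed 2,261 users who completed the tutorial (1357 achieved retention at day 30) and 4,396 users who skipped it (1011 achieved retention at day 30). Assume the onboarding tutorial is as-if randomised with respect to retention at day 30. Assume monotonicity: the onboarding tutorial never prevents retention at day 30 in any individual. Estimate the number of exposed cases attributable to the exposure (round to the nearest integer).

about 837 cases

p₁ = P(outcome | exposed) = 1357/2261 = 0.60018
p₀ = P(outcome | unexposed) = 1011/4396 = 0.22998
PN = (p₁ − p₀)/p₁ = (0.60018 − 0.22998) / 0.60018 ≈ 0.61681.
Attributable cases ≈ PN × (exposed cases) = 0.61681 × 1357 ≈ 837.01.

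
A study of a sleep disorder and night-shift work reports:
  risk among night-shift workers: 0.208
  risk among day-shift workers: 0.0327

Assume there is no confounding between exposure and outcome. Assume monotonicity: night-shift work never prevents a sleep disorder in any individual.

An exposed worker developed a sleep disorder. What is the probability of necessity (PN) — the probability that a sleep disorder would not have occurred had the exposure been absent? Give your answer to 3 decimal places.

Let p₁ = 0.208, p₀ = 0.0327.
Under exogeneity and monotonicity, PN = (p₁ − p₀) / p₁.
PN = (0.208 − 0.0327) / 0.208 = 0.1753 / 0.208 ≈ 0.8428

PN ≈ 0.843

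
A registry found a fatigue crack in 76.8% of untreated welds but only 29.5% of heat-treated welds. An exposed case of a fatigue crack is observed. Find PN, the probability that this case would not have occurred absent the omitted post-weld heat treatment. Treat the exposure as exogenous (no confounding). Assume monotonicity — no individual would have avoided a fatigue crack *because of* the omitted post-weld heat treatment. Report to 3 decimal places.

PN ≈ 0.616

p₁ = 0.768, p₀ = 0.295.
Under exogeneity and monotonicity, PN = (p₁ − p₀) / p₁.
PN = (0.768 − 0.295) / 0.768 = 0.473 / 0.768 ≈ 0.6159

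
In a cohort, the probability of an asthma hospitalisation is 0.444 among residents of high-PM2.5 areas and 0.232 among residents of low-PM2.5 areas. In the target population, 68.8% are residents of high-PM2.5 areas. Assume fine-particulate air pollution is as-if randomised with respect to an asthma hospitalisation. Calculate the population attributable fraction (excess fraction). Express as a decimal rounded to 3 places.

PAF ≈ 0.386

Let p₁ = 0.444, p₀ = 0.232.
Overall risk P(Y=1) = π·p₁ + (1−π)·p₀ = 0.688×0.444 + 0.312×0.232 = 0.37786.
Under exogeneity, PAF = [P(Y=1) − p₀] / P(Y=1).
PAF = (0.37786 − 0.232) / 0.37786 ≈ 0.3860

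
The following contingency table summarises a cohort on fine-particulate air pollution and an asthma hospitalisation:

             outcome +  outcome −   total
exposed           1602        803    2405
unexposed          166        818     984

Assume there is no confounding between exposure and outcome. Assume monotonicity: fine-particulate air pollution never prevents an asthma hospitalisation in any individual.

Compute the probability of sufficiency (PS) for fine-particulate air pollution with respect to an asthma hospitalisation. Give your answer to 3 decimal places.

PS ≈ 0.598

p₁ = P(outcome | exposed) = 1602/2405 = 0.66611
p₀ = P(outcome | unexposed) = 166/984 = 0.1687
Under exogeneity and monotonicity, PS = (p₁ − p₀)/(1 − p₀).
PS = (0.66611 − 0.1687) / 0.8313 ≈ 0.5984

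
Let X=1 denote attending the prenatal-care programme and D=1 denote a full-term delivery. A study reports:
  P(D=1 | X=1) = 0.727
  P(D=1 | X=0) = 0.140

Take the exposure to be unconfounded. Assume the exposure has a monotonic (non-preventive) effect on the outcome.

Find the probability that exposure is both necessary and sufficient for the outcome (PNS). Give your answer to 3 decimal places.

PNS ≈ 0.587

Let p₁ = 0.727, p₀ = 0.14.
Under exogeneity and monotonicity, PNS = p₁ − p₀.
PNS = 0.727 − 0.14 = 0.587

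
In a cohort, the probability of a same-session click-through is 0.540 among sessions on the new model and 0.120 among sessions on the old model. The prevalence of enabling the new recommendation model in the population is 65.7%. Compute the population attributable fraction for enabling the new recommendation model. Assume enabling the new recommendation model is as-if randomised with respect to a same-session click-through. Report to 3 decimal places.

PAF ≈ 0.697

Let p₁ = 0.54, p₀ = 0.12.
Overall risk P(Y=1) = π·p₁ + (1−π)·p₀ = 0.657×0.54 + 0.343×0.12 = 0.39594.
Under exogeneity, PAF = [P(Y=1) − p₀] / P(Y=1).
PAF = (0.39594 − 0.12) / 0.39594 ≈ 0.6969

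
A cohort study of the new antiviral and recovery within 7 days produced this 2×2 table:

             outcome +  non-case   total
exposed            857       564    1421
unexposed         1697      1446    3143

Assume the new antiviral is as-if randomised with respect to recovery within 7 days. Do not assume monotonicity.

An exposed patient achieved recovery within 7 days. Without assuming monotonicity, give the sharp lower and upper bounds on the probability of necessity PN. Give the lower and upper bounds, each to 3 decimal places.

p₁ = P(outcome | exposed) = 857/1421 = 0.6031
p₀ = P(outcome | unexposed) = 1697/3143 = 0.53993
Under exogeneity alone the bounds on PN are max{0,(p₁−p₀)/p₁} ≤ PN ≤ min{1,(1−p₀)/p₁}.
  lower = (p₁ − p₀)/p₁ = 0.063166 / 0.6031 ≈ 0.1047
  upper = min{1, (1 − p₀)/p₁} = 0.46007 / 0.6031 ≈ 0.7628

0.105 ≤ PN ≤ 0.763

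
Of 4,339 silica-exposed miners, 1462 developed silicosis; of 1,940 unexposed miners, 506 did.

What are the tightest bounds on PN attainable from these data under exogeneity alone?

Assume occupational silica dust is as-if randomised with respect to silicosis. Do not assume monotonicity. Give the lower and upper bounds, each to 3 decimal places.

p₁ = P(outcome | exposed) = 1462/4339 = 0.33694
p₀ = P(outcome | unexposed) = 506/1940 = 0.26082
Under exogeneity alone the bounds on PN are max{0,(p₁−p₀)/p₁} ≤ PN ≤ min{1,(1−p₀)/p₁}.
  lower = (p₁ − p₀)/p₁ = 0.076119 / 0.33694 ≈ 0.2259
  upper = min{1, (1 − p₀)/p₁} = 0.73918 / 0.33694 ≈ 2.1938 → capped at 1

0.226 ≤ PN ≤ 1.000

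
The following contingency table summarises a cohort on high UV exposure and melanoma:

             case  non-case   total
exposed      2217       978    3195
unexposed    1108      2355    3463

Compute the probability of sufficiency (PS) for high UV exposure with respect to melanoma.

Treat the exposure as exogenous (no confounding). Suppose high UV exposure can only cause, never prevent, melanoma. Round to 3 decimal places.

p₁ = P(outcome | exposed) = 2217/3195 = 0.6939
p₀ = P(outcome | unexposed) = 1108/3463 = 0.31995
Under exogeneity and monotonicity, PS = (p₁ − p₀) / (1 − p₀).
PS = (0.6939 − 0.31995) / (1 − 0.31995) = 0.37394 / 0.68005 ≈ 0.5499

PS ≈ 0.550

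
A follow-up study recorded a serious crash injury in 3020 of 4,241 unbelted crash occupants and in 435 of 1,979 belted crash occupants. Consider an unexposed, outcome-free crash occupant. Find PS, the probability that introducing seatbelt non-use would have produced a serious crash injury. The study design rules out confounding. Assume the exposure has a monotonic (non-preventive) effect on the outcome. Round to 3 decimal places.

p₁ = P(outcome | exposed) = 3020/4241 = 0.7121
p₀ = P(outcome | unexposed) = 435/1979 = 0.21981
Under exogeneity and monotonicity, PS = (p₁ − p₀) / (1 − p₀).
PS = (0.7121 − 0.21981) / (1 − 0.21981) = 0.49229 / 0.78019 ≈ 0.6310

PS ≈ 0.631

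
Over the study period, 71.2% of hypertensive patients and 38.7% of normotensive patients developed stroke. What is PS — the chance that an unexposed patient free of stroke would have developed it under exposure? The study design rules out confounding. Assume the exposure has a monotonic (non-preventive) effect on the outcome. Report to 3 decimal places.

p₁ = 0.712, p₀ = 0.387.
Under exogeneity and monotonicity, PS = (p₁ − p₀) / (1 − p₀).
PS = (0.712 − 0.387) / (1 − 0.387) = 0.325 / 0.613 ≈ 0.5302

PS ≈ 0.530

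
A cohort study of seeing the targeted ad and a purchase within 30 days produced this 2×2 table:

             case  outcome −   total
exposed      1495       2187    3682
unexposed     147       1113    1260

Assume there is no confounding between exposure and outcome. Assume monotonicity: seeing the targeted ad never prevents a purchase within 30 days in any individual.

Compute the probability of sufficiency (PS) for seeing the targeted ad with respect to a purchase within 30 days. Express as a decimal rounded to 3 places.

PS ≈ 0.328

p₁ = P(outcome | exposed) = 1495/3682 = 0.40603
p₀ = P(outcome | unexposed) = 147/1260 = 0.11667
Under exogeneity and monotonicity, PS = (p₁ − p₀)/(1 − p₀).
PS = (0.40603 − 0.11667) / 0.88333 ≈ 0.3276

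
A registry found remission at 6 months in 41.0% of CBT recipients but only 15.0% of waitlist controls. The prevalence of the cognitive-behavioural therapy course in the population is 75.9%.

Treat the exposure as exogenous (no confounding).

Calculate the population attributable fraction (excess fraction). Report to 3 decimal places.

PAF ≈ 0.568

p₁ = 0.41, p₀ = 0.15.
Overall risk P(Y=1) = π·p₁ + (1−π)·p₀ = 0.759×0.41 + 0.241×0.15 = 0.34734.
Under exogeneity, PAF = [P(Y=1) − p₀] / P(Y=1).
PAF = (0.34734 − 0.15) / 0.34734 ≈ 0.5681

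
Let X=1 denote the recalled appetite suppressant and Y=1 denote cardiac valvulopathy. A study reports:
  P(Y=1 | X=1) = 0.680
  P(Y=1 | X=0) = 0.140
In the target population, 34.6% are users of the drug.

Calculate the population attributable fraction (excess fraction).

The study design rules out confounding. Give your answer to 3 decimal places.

PAF ≈ 0.572

Let p₁ = 0.68, p₀ = 0.14.
Overall risk P(Y=1) = π·p₁ + (1−π)·p₀ = 0.346×0.68 + 0.654×0.14 = 0.32684.
Under exogeneity, PAF = [P(Y=1) − p₀] / P(Y=1).
PAF = (0.32684 − 0.14) / 0.32684 ≈ 0.5717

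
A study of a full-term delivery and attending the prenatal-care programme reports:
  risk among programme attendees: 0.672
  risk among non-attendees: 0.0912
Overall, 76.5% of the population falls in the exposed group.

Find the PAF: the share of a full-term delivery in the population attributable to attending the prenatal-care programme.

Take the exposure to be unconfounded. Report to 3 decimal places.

Let p₁ = 0.672, p₀ = 0.0912.
Overall risk P(Y=1) = π·p₁ + (1−π)·p₀ = 0.765×0.672 + 0.235×0.0912 = 0.53551.
Under exogeneity, PAF = [P(Y=1) − p₀] / P(Y=1).
PAF = (0.53551 − 0.0912) / 0.53551 ≈ 0.8297

PAF ≈ 0.830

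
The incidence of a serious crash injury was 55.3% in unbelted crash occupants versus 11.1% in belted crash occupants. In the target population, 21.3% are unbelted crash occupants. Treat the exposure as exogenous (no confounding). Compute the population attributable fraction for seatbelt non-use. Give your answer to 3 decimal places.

PAF ≈ 0.459

p₁ = 0.553, p₀ = 0.111.
Overall risk P(Y=1) = π·p₁ + (1−π)·p₀ = 0.213×0.553 + 0.787×0.111 = 0.20515.
Under exogeneity, PAF = [P(Y=1) − p₀] / P(Y=1).
PAF = (0.20515 − 0.111) / 0.20515 ≈ 0.4589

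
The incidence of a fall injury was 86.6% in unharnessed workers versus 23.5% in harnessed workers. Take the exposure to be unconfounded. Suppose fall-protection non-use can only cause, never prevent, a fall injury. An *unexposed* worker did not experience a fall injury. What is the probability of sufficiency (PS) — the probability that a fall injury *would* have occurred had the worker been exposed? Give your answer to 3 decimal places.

p₁ = 0.866, p₀ = 0.235.
Under exogeneity and monotonicity, PS = (p₁ − p₀) / (1 − p₀).
PS = (0.866 − 0.235) / (1 − 0.235) = 0.631 / 0.765 ≈ 0.8248

PS ≈ 0.825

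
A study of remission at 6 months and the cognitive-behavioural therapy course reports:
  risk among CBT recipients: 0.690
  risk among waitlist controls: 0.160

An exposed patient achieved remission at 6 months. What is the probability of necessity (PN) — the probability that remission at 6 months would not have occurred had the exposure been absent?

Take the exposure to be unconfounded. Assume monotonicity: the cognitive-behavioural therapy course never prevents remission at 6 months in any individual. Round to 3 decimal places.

PN ≈ 0.768

Let p₁ = 0.69, p₀ = 0.16.
Under exogeneity and monotonicity, PN = (p₁ − p₀) / p₁.
PN = (0.69 − 0.16) / 0.69 = 0.53 / 0.69 ≈ 0.7681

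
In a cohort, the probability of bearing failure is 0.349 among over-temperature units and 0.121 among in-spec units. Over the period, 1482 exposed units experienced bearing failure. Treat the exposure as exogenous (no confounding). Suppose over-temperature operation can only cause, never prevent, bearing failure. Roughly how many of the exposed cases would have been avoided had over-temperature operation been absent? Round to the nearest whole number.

about 968 cases

Let p₁ = 0.349, p₀ = 0.121.
PN = (p₁ − p₀)/p₁ = (0.349 − 0.121) / 0.349 ≈ 0.65330.
Attributable cases ≈ PN × (exposed cases) = 0.65330 × 1482 ≈ 968.18.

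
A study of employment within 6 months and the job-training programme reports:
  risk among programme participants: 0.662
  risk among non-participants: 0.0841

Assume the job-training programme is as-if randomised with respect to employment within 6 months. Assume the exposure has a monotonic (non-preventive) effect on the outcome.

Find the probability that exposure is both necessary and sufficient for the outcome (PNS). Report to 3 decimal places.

PNS ≈ 0.578

Let p₁ = 0.662, p₀ = 0.0841.
Under exogeneity and monotonicity, PNS = p₁ − p₀.
PNS = 0.662 − 0.0841 = 0.5779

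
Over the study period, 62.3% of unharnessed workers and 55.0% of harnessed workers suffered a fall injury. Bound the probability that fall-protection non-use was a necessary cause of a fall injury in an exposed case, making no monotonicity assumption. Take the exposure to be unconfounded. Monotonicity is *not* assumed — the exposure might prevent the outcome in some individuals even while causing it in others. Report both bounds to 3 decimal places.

0.117 ≤ PN ≤ 0.722

p₁ = 0.623, p₀ = 0.55.
Under exogeneity alone the bounds on PN are max{0,(p₁−p₀)/p₁} ≤ PN ≤ min{1,(1−p₀)/p₁}.
  lower = (p₁ − p₀)/p₁ = 0.073 / 0.623 ≈ 0.1172
  upper = min{1, (1 − p₀)/p₁} = 0.45 / 0.623 ≈ 0.7223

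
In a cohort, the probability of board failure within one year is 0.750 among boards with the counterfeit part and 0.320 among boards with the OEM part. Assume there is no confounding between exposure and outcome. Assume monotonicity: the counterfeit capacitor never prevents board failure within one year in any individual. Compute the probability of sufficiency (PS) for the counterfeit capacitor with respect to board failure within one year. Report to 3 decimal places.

PS ≈ 0.632

Let p₁ = 0.75, p₀ = 0.32.
Under exogeneity and monotonicity, PS = (p₁ − p₀) / (1 − p₀).
PS = (0.75 − 0.32) / (1 − 0.32) = 0.43 / 0.68 ≈ 0.6324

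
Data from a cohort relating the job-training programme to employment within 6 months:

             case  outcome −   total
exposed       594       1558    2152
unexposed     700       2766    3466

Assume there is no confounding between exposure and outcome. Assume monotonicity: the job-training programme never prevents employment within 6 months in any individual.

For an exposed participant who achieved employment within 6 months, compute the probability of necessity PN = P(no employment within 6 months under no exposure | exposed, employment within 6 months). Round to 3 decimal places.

PN ≈ 0.268

p₁ = P(outcome | exposed) = 594/2152 = 0.27602
p₀ = P(outcome | unexposed) = 700/3466 = 0.20196
Under exogeneity and monotonicity, PN = (p₁ − p₀)/p₁.
PN = (0.27602 − 0.20196) / 0.27602 ≈ 0.2683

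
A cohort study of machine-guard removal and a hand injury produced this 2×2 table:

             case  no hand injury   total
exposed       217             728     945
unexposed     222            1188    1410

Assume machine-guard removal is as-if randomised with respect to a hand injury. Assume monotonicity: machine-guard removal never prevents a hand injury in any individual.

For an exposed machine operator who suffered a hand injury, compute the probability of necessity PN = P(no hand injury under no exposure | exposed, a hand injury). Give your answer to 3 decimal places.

PN ≈ 0.314

p₁ = P(outcome | exposed) = 217/945 = 0.22963
p₀ = P(outcome | unexposed) = 222/1410 = 0.15745
Under exogeneity and monotonicity, PN = (p₁ − p₀) / p₁.
PN = (0.22963 − 0.15745) / 0.22963 = 0.072183 / 0.22963 ≈ 0.3143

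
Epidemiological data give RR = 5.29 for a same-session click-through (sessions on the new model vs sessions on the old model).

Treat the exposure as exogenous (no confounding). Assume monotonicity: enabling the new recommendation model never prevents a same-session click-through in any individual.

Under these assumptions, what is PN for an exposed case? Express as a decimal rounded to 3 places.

PN ≈ 0.811

Under exogeneity and monotonicity, PN = (RR − 1) / RR = 1 − 1/RR.
PN = (5.29 − 1) / 5.29 = 4.29 / 5.29 ≈ 0.8110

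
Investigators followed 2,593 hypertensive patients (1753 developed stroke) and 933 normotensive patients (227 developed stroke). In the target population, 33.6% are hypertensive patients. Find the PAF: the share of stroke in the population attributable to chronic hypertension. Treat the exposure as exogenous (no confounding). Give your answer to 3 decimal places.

PAF ≈ 0.374

p₁ = P(outcome | exposed) = 1753/2593 = 0.67605
p₀ = P(outcome | unexposed) = 227/933 = 0.2433
Overall risk P(Y=1) = π·p₁ + (1−π)·p₀ = 0.336×0.67605 + 0.664×0.2433 = 0.38871.
Under exogeneity, PAF = [P(Y=1) − p₀] / P(Y=1).
PAF = (0.38871 − 0.2433) / 0.38871 ≈ 0.3741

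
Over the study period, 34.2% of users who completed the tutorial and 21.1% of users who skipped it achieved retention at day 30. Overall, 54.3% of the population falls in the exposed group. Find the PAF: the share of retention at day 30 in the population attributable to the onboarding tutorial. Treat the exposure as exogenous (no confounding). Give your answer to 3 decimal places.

PAF ≈ 0.252

p₁ = 0.342, p₀ = 0.211.
Overall risk P(Y=1) = π·p₁ + (1−π)·p₀ = 0.543×0.342 + 0.457×0.211 = 0.28213.
Under exogeneity, PAF = [P(Y=1) − p₀] / P(Y=1).
PAF = (0.28213 − 0.211) / 0.28213 ≈ 0.2521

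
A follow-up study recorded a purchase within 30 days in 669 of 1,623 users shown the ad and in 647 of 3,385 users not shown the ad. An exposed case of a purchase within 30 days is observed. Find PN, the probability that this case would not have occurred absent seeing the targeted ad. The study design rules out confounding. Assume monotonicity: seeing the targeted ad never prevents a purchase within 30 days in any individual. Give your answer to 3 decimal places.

p₁ = P(outcome | exposed) = 669/1623 = 0.4122
p₀ = P(outcome | unexposed) = 647/3385 = 0.19114
Under exogeneity and monotonicity, PN = (p₁ − p₀) / p₁.
PN = (0.4122 − 0.19114) / 0.4122 = 0.22106 / 0.4122 ≈ 0.5363

PN ≈ 0.536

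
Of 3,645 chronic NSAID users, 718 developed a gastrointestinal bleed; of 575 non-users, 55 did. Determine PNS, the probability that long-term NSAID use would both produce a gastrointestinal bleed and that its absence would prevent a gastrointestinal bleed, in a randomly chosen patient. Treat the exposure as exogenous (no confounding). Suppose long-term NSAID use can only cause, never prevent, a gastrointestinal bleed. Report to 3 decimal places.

p₁ = P(outcome | exposed) = 718/3645 = 0.19698
p₀ = P(outcome | unexposed) = 55/575 = 0.095652
Under exogeneity and monotonicity, PNS = p₁ − p₀.
PNS = 0.19698 − 0.095652 = 0.10133

PNS ≈ 0.101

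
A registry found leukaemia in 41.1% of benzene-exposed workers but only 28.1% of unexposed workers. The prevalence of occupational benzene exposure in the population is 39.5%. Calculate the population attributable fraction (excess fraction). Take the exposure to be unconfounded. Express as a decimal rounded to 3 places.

p₁ = 0.411, p₀ = 0.281.
Overall risk P(Y=1) = π·p₁ + (1−π)·p₀ = 0.395×0.411 + 0.605×0.281 = 0.33235.
Under exogeneity, PAF = [P(Y=1) − p₀] / P(Y=1).
PAF = (0.33235 − 0.281) / 0.33235 ≈ 0.1545

PAF ≈ 0.155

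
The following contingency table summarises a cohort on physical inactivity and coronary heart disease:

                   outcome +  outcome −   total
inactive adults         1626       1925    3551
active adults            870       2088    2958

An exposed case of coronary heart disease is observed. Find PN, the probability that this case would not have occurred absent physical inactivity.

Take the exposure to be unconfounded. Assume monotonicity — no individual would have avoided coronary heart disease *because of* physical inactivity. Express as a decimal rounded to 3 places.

PN ≈ 0.358

p₁ = P(outcome | exposed) = 1626/3551 = 0.4579
p₀ = P(outcome | unexposed) = 870/2958 = 0.29412
Under exogeneity and monotonicity, PN = (p₁ − p₀)/p₁.
PN = (0.4579 − 0.29412) / 0.4579 ≈ 0.3577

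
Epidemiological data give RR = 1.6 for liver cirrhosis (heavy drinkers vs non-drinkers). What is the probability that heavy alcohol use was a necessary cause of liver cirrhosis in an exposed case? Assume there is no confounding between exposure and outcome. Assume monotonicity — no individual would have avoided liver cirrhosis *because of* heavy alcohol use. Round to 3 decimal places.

Under exogeneity and monotonicity, PN = (RR − 1) / RR = 1 − 1/RR.
PN = (1.6 − 1) / 1.6 = 0.6 / 1.6 ≈ 0.3750

PN ≈ 0.375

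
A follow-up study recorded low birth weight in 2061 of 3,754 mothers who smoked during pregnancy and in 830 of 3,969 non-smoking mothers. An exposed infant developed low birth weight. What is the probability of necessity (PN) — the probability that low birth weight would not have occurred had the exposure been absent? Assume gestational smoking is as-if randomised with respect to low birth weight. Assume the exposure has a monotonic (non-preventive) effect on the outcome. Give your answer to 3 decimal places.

PN ≈ 0.619

p₁ = P(outcome | exposed) = 2061/3754 = 0.54901
p₀ = P(outcome | unexposed) = 830/3969 = 0.20912
Under exogeneity and monotonicity, PN = (p₁ − p₀) / p₁.
PN = (0.54901 − 0.20912) / 0.54901 = 0.33989 / 0.54901 ≈ 0.6191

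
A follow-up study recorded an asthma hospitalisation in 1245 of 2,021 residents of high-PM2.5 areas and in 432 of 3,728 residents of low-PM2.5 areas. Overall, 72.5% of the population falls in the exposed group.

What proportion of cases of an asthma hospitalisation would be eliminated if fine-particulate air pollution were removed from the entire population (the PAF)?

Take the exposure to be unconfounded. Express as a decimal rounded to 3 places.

p₁ = P(outcome | exposed) = 1245/2021 = 0.61603
p₀ = P(outcome | unexposed) = 432/3728 = 0.11588
Overall risk P(Y=1) = π·p₁ + (1−π)·p₀ = 0.725×0.61603 + 0.275×0.11588 = 0.47849.
Under exogeneity, PAF = [P(Y=1) − p₀] / P(Y=1).
PAF = (0.47849 − 0.11588) / 0.47849 ≈ 0.7578

PAF ≈ 0.758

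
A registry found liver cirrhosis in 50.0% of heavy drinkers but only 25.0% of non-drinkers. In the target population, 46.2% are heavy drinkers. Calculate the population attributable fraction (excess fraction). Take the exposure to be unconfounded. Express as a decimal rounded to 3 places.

p₁ = 0.5, p₀ = 0.25.
Overall risk P(Y=1) = π·p₁ + (1−π)·p₀ = 0.462×0.5 + 0.538×0.25 = 0.3655.
Under exogeneity, PAF = [P(Y=1) − p₀] / P(Y=1).
PAF = (0.3655 − 0.25) / 0.3655 ≈ 0.3160

PAF ≈ 0.316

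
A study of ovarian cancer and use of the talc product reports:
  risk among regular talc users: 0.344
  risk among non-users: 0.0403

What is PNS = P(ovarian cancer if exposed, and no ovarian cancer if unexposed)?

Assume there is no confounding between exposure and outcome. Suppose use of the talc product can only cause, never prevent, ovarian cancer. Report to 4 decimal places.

Let p₁ = 0.344, p₀ = 0.0403.
Under exogeneity and monotonicity, PNS = p₁ − p₀.
PNS = 0.344 − 0.0403 = 0.3037

PNS ≈ 0.3037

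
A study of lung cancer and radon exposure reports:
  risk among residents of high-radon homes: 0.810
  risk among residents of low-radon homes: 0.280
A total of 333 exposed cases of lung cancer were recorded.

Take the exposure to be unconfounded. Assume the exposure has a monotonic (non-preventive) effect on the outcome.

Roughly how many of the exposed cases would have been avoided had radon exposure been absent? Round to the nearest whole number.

Let p₁ = 0.81, p₀ = 0.28.
PN = (p₁ − p₀)/p₁ = (0.81 − 0.28) / 0.81 ≈ 0.65432.
Attributable cases ≈ PN × (exposed cases) = 0.65432 × 333 ≈ 217.89.

about 218 cases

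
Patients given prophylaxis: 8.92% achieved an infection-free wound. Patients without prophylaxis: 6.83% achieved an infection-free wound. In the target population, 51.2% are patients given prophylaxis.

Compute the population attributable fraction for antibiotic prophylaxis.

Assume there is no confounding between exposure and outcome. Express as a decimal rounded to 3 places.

p₁ = 0.0892, p₀ = 0.0683.
Overall risk P(Y=1) = π·p₁ + (1−π)·p₀ = 0.512×0.0892 + 0.488×0.0683 = 0.079001.
Under exogeneity, PAF = [P(Y=1) − p₀] / P(Y=1).
PAF = (0.079001 − 0.0683) / 0.079001 ≈ 0.1355

PAF ≈ 0.135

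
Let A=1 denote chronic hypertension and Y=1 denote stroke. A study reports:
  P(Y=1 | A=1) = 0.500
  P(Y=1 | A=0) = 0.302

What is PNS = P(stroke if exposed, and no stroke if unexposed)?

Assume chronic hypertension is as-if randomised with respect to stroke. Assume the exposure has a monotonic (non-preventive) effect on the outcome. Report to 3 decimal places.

PNS ≈ 0.198

Let p₁ = 0.5, p₀ = 0.302.
Under exogeneity and monotonicity, PNS = p₁ − p₀.
PNS = 0.5 − 0.302 = 0.198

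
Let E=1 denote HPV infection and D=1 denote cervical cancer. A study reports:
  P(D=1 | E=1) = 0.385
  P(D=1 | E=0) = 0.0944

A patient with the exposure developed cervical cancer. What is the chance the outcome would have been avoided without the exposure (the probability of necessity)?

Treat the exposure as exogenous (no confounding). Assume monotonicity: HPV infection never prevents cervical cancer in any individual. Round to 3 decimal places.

Let p₁ = 0.385, p₀ = 0.0944.
Under exogeneity and monotonicity, PN = (p₁ − p₀) / p₁.
PN = (0.385 − 0.0944) / 0.385 = 0.2906 / 0.385 ≈ 0.7548

PN ≈ 0.755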